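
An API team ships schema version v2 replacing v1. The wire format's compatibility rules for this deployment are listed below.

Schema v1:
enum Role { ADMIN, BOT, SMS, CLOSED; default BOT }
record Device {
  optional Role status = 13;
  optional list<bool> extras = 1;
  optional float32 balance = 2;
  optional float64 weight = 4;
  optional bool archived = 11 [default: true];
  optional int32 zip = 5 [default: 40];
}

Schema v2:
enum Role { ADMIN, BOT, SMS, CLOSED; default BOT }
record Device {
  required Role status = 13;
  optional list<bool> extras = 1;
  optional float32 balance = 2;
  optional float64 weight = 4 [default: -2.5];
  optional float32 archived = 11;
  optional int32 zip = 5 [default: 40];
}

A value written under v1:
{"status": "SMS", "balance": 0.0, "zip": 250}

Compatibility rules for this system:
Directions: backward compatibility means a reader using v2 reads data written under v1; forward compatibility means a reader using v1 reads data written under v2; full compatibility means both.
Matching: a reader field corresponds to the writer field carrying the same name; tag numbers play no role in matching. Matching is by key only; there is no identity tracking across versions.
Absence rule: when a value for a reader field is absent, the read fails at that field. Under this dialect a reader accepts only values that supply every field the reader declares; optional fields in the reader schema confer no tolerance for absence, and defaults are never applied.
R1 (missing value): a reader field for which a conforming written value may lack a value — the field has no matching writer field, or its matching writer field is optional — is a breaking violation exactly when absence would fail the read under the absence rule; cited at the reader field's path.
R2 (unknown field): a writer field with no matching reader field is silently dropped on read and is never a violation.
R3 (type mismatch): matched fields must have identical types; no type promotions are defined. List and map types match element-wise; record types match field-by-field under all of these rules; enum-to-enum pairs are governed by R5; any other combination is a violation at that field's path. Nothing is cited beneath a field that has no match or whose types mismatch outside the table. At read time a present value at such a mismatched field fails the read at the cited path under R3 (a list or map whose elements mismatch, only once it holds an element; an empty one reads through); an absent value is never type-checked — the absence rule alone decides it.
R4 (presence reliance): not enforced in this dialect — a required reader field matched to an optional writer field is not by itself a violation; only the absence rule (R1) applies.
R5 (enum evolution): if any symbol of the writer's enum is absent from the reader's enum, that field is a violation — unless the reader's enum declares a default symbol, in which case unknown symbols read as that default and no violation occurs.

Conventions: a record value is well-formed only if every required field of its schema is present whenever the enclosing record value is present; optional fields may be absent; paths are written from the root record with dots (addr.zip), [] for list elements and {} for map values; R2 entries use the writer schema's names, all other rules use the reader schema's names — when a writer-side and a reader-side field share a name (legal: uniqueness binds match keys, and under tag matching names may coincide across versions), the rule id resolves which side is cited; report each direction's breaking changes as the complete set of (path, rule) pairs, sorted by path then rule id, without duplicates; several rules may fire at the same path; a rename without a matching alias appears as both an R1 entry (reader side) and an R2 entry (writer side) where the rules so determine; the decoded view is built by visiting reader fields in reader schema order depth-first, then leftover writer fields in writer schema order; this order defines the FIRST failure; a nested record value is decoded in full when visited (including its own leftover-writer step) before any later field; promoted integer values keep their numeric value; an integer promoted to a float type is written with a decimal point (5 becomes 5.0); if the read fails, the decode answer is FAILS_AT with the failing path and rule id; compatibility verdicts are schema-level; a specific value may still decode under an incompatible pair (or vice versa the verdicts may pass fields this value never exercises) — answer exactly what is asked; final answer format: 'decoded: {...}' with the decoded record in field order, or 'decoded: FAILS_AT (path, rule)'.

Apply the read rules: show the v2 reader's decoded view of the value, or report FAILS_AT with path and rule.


each type pair in Device: writer, then reader
migrating the Device value to v2:
  status := "SMS"
  read fails at extras under R1 (no fill)
  => FAILS_AT (extras, R1)
checking off the Device differences that do not matter here:
  field status in record Device: optional changed to required -> shifts the Device verdicts, not this decode
  field weight in record Device: default set to -2.5 -> triggers nothing under the printed rules; the Device answer is the same either way
  field archived in record Device: type bool changed to float32 (its default is dropped) -> shifts the Device verdicts, not this decode

decoded: FAILS_AT (extras, R1)


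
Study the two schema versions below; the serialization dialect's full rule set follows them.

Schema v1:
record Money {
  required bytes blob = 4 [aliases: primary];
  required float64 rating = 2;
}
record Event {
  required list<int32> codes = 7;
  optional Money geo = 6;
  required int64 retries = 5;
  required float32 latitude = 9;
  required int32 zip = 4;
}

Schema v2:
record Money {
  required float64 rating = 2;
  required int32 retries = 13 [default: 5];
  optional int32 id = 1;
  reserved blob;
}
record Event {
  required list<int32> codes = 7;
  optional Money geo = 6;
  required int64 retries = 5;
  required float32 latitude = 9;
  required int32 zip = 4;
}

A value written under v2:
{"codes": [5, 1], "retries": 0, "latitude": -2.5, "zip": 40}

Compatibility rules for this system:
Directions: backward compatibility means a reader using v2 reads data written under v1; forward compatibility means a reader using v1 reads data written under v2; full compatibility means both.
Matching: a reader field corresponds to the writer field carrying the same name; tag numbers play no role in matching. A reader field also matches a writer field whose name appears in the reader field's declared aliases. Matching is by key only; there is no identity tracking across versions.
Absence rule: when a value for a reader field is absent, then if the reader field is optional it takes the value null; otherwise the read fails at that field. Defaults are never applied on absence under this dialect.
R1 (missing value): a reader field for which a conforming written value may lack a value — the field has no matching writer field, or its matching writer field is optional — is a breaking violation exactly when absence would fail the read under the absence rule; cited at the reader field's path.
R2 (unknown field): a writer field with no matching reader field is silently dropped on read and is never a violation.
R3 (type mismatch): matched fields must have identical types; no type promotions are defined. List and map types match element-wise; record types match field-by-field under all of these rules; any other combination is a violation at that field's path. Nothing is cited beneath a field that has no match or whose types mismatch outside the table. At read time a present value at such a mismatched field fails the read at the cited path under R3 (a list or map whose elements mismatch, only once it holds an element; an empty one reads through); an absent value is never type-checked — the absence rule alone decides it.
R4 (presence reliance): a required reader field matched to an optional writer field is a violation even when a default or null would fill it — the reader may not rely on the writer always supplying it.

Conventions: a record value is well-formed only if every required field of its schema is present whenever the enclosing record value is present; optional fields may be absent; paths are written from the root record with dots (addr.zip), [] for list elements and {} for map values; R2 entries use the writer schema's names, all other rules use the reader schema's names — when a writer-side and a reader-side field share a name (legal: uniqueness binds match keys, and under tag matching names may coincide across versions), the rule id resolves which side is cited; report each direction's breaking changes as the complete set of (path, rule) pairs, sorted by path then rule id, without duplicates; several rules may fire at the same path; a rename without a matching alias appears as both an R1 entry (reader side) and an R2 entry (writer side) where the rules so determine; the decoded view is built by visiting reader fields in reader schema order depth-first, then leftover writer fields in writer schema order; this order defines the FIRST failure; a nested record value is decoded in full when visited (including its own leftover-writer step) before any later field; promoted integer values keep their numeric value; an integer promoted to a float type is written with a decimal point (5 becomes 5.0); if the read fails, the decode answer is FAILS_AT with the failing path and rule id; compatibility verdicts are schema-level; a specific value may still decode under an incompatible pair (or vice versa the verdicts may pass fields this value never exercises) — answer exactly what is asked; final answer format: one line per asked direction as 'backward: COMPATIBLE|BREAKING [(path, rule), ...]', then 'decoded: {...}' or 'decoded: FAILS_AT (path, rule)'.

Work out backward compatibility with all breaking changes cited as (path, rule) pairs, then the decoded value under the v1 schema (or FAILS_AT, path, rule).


backward: BREAKING [(geo.retries, R1)]; decoded: {"codes": [5, 1], "geo": null, "retries": 0, "latitude": -2.5, "zip": 40}

the writer's type comes first in each Event pair
backward on Event — v2 reading data written by v1:
  codes <- codes (list<int32> -> list<int32>, writer required)
  geo <- geo (Money -> Money, writer optional)
  retries <- retries (int64 -> int64, writer required)
  latitude <- latitude (float32 -> float32, writer required)
  zip <- zip (int32 -> int32, writer required)
  geo.rating <- geo.rating (float64 -> float64, writer required)
  geo.retries: no writer-side match
  geo.id: no writer-side match
  writer geo.blob: unknown to reader
  rule R1 violated at geo.retries
  => backward: BREAKING (1)
migrating the Event value to v1:
  codes := [5, 1]
  geo := null (absent, optional -> null)
  retries := 0
  latitude := -2.5
  zip := 40
  => decoded: {"codes": [5, 1], "geo": null, "retries": 0, "latitude": -2.5, "zip": 40}
checking off the Event differences that do not matter here:
  removed field blob from record Money (its key "blob" joins the reserved list) -> matters only for Event's forward compatibility — outside the asked direction
  added field id to record Money: optional int32, tag 1 (in v2 it sits last) -> fires no rule on Event, leaving the asked answer as it is


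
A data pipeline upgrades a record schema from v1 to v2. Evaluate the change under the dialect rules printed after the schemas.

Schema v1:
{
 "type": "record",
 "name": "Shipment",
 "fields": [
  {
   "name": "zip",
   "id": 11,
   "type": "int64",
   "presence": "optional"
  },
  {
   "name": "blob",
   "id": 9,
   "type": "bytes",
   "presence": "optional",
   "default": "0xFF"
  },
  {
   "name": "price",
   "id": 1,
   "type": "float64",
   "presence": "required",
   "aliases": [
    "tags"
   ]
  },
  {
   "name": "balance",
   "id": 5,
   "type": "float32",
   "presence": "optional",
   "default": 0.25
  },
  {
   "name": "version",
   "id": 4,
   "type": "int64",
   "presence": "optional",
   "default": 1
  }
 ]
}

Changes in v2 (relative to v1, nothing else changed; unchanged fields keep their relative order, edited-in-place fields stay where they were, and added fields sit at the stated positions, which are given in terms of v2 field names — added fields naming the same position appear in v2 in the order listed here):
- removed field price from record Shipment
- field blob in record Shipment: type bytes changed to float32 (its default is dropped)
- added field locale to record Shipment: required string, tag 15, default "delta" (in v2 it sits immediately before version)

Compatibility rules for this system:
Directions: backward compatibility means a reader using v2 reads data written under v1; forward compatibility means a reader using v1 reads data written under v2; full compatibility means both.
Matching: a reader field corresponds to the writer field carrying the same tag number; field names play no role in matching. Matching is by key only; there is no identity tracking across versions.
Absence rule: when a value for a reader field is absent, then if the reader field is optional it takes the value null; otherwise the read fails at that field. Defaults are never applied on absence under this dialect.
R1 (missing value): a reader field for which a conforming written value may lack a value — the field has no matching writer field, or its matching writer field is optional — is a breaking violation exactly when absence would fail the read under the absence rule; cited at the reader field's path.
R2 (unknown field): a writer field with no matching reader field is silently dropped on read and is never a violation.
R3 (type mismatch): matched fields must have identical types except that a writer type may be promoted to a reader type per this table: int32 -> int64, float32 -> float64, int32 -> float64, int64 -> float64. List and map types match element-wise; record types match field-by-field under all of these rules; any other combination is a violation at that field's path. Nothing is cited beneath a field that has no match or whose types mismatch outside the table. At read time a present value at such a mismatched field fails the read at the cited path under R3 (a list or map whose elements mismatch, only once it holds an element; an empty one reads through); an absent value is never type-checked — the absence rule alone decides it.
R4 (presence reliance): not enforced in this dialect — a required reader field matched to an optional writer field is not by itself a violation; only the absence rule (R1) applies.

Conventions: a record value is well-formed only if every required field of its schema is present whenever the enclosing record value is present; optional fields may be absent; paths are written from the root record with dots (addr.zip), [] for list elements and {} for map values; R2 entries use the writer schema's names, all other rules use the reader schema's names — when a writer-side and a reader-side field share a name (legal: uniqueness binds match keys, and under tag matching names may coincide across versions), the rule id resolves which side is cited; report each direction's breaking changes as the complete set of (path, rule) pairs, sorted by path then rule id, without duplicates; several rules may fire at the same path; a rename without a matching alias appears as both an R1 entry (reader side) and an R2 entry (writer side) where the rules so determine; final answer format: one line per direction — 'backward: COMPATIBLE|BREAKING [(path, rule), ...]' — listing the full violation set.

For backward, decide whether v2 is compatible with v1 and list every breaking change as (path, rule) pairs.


the writer's type comes first in each Shipment pair
backward for Shipment (reader v2, writer v1):
  zip: paired with writer zip (int64 -> int64; writer optional)
  blob: paired with writer blob (bytes -> float32; writer optional)
  balance: paired with writer balance (float32 -> float32; writer optional)
  no writer field matches reader locale
  version: paired with writer version (int64 -> int64; writer optional)
  price (writer side), unknown to reader
  R3 fires at blob
  R1 fires at locale
  => backward: BREAKING (2)
remaining Shipment differences; none change what is asked:
  removed field price from record Shipment -> affects forward compatibility only, which is not asked

backward: BREAKING [(blob, R3), (locale, R1)]


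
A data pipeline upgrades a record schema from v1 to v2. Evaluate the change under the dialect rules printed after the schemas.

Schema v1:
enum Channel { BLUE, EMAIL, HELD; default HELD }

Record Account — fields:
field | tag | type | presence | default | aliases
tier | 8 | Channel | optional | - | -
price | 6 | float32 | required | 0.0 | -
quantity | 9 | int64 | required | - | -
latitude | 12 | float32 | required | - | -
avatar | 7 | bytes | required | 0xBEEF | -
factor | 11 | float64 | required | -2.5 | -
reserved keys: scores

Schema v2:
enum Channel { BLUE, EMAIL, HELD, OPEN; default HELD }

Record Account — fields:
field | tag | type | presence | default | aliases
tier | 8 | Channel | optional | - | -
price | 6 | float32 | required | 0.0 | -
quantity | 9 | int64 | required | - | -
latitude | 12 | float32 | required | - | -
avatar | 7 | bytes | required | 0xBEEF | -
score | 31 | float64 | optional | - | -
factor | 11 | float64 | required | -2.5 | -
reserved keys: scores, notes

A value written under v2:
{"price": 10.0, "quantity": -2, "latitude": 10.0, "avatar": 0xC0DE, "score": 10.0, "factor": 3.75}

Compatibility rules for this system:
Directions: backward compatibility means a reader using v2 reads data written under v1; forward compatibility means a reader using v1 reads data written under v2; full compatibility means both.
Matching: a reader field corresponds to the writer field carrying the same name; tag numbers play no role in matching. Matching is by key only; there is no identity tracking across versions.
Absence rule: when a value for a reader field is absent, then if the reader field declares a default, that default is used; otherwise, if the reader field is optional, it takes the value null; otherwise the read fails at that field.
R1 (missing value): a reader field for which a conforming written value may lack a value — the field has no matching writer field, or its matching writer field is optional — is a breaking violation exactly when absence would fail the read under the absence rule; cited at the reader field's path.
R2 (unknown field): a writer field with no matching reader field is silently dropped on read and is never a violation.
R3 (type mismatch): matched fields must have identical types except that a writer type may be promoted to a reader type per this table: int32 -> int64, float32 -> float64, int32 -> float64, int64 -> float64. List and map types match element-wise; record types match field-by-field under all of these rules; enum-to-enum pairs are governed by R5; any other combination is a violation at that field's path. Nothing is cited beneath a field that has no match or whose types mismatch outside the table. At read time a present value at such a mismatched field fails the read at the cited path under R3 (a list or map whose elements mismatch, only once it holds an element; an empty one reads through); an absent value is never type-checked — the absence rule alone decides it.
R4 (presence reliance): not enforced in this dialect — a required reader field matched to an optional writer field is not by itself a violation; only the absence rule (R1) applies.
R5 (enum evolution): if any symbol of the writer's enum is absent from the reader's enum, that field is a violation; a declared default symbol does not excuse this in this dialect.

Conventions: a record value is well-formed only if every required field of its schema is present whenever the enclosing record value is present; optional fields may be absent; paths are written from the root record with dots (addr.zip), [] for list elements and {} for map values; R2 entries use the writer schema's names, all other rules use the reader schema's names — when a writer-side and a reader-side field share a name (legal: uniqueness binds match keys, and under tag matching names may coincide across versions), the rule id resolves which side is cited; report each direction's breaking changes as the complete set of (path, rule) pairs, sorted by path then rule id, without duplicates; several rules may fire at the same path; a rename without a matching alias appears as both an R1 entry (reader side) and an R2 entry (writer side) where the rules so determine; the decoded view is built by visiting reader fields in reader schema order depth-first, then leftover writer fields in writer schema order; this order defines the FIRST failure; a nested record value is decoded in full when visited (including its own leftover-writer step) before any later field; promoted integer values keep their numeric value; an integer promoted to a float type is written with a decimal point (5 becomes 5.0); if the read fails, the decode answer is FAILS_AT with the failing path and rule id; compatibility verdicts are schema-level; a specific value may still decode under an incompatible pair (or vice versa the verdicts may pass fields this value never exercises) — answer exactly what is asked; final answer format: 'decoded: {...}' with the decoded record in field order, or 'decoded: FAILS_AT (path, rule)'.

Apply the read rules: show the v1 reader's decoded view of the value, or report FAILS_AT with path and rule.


each type pair in Account: writer, then reader
decode walk for Account under reader schema v1:
  tier := null (absent, optional -> null)
  price := 10.0
  quantity := -2
  latitude := 10.0
  avatar := 0xC0DE
  factor := 3.75
  writer score: unknown -> dropped
  => decoded: {"tier": null, "price": 10.0, "quantity": -2, "latitude": 10.0, "avatar": 0xC0DE, "factor": 3.75}
the other Account changes do not affect what is asked:
  added field score to record Account: optional float64, tag 31 (in v2 it sits immediately before factor) -> fires no rule on Account under this dialect and leaves the result unchanged
  enum Channel (field tier in record Account): symbol OPEN added -> affects the rule determinations only; this particular Account value decodes identically

decoded: {"tier": null, "price": 10.0, "quantity": -2, "latitude": 10.0, "avatar": 0xC0DE, "factor": 3.75}


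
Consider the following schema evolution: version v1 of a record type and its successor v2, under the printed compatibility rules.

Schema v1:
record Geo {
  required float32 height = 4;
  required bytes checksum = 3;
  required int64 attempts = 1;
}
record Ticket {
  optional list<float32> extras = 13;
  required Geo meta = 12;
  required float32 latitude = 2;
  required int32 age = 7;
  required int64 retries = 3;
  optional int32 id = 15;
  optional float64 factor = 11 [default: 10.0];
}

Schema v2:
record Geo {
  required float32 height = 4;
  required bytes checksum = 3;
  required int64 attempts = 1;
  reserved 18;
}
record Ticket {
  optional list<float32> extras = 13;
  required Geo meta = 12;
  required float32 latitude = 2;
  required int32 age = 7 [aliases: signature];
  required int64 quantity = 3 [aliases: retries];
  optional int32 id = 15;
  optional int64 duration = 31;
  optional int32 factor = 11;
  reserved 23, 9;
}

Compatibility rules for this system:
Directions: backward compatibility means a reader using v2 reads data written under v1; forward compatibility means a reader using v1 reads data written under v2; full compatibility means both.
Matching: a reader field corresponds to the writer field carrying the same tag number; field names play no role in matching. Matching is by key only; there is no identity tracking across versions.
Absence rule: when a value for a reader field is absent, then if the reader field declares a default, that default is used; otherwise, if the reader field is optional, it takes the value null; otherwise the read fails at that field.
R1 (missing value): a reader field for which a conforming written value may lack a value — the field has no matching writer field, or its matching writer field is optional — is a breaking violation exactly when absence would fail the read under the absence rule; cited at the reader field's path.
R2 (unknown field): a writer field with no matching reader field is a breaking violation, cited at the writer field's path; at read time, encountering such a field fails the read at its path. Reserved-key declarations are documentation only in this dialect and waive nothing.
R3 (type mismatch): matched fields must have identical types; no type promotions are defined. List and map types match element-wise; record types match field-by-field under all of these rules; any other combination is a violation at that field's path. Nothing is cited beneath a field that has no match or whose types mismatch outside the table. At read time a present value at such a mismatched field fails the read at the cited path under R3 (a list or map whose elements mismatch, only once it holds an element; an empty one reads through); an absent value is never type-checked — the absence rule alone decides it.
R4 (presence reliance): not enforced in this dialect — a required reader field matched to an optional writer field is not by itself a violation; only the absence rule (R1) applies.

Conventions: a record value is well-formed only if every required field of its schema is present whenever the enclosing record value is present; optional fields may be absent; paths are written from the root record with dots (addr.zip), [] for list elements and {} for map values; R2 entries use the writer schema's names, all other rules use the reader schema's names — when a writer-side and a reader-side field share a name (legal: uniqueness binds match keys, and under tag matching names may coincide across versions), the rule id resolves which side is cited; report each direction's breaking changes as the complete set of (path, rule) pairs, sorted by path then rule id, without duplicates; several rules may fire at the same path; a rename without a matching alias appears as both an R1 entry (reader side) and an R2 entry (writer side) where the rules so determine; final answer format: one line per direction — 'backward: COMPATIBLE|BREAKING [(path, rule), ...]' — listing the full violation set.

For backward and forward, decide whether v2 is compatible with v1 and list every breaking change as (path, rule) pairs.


arrows below run writer -> reader for Ticket
backward for Ticket (reader v2, writer v1):
  extras: paired with writer extras (list<float32> -> list<float32>; writer optional)
  meta: paired with writer meta (Geo -> Geo; writer required)
  latitude: paired with writer latitude (float32 -> float32; writer required)
  age: paired with writer age (int32 -> int32; writer required)
  quantity: paired with writer retries (int64 -> int64; writer required)
  id: paired with writer id (int32 -> int32; writer optional)
  duration: no writer match
  factor: paired with writer factor (float64 -> int32; writer optional)
  meta.height: paired with writer meta.height (float32 -> float32; writer required)
  meta.checksum: paired with writer meta.checksum (bytes -> bytes; writer required)
  meta.attempts: paired with writer meta.attempts (int64 -> int64; writer required)
  breaking: (factor, R3)
  => 1 violation(s): backward is BREAKING for Ticket
forward for Ticket (reader v1, writer v2):
  extras: paired with writer extras (list<float32> -> list<float32>; writer optional)
  meta: paired with writer meta (Geo -> Geo; writer required)
  latitude: paired with writer latitude (float32 -> float32; writer required)
  age: paired with writer age (int32 -> int32; writer required)
  retries: paired with writer quantity (int64 -> int64; writer required)
  id: paired with writer id (int32 -> int32; writer optional)
  factor: paired with writer factor (int32 -> float64; writer optional)
  writer duration: unknown to reader
  meta.height: paired with writer meta.height (float32 -> float32; writer required)
  meta.checksum: paired with writer meta.checksum (bytes -> bytes; writer required)
  meta.attempts: paired with writer meta.attempts (int64 -> int64; writer required)
  breaking: (duration, R2)
  breaking: (factor, R3)
  => 2 violation(s): forward is BREAKING for Ticket

backward: BREAKING [(factor, R3)]; forward: BREAKING [(duration, R2), (factor, R3)]


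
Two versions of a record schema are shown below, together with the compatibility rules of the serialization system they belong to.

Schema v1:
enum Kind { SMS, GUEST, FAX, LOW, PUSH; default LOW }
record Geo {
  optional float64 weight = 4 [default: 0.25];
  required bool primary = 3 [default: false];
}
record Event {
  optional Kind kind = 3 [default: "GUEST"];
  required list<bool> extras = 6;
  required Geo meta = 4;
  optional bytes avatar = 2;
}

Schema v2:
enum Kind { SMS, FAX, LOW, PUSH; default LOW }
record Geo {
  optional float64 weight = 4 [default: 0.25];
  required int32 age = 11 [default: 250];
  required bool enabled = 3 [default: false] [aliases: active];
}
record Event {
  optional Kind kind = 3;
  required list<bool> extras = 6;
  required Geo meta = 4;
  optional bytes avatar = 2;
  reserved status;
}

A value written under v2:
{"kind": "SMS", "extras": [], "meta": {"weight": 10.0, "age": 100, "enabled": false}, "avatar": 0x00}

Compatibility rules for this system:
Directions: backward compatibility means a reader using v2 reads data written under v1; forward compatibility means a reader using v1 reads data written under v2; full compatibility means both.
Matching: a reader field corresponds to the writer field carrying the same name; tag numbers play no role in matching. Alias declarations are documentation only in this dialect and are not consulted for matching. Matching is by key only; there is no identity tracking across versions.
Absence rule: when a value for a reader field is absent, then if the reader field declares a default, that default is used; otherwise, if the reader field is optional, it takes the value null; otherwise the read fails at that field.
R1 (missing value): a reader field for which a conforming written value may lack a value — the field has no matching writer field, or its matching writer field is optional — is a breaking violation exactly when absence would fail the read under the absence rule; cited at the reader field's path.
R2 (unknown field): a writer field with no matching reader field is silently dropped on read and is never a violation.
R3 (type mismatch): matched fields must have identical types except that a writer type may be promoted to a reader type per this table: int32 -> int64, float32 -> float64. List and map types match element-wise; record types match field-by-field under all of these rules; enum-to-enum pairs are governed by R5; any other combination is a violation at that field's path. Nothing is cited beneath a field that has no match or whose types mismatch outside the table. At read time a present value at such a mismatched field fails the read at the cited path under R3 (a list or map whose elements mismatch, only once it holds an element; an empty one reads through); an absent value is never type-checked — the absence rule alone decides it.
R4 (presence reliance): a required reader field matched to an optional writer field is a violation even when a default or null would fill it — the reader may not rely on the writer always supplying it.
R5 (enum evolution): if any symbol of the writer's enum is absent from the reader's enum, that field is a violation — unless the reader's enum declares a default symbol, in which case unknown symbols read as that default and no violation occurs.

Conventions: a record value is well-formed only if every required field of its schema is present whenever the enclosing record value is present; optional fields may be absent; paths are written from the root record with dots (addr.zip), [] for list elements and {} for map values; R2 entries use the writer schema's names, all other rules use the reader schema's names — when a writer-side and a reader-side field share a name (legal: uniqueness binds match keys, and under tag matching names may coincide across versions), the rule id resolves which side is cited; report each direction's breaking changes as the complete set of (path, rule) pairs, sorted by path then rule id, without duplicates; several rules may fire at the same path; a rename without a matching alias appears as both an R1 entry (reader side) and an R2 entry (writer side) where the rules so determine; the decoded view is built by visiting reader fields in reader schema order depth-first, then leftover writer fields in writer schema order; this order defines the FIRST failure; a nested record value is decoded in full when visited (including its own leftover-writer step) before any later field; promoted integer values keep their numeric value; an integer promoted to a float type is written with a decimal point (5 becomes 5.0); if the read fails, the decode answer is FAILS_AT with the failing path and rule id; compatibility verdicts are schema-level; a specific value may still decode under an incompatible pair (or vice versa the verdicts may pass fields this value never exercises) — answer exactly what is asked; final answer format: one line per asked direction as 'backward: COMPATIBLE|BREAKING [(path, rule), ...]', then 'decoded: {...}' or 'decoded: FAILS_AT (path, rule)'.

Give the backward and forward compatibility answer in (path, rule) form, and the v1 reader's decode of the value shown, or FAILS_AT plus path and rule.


each type pair in Event: writer, then reader
backward analysis of Event with v2 as reader and v1 as writer:
  kind: Kind -> Kind, writer optional; from kind
  extras: list<bool> -> list<bool>, writer required; from extras
  meta: Geo -> Geo, writer required; from meta
  avatar: bytes -> bytes, writer optional; from avatar
  meta.weight: float64 -> float64, writer optional; from meta.weight
  meta.age: no writer-side match
  meta.enabled: no writer-side match
  writer meta.primary: unknown to reader
  => backward verdict for Event: COMPATIBLE, no violations
forward analysis of Event with v1 as reader and v2 as writer:
  kind: Kind -> Kind, writer optional; from kind
  extras: list<bool> -> list<bool>, writer required; from extras
  meta: Geo -> Geo, writer required; from meta
  avatar: bytes -> bytes, writer optional; from avatar
  meta.weight: float64 -> float64, writer optional; from meta.weight
  meta.primary: no writer-side match
  writer meta.age: unknown to reader
  writer meta.enabled: unknown to reader
  => forward verdict for Event: COMPATIBLE, no violations
migrating the Event value to v1:
  kind := "SMS"
  extras := []
  meta.weight := 10.0
  meta.primary := false (absent -> default)
  writer meta.age: unknown -> dropped
  writer meta.enabled: unknown -> dropped
  avatar := 0x00
  => decoded: {"kind": "SMS", "extras": [], "meta": {"weight": 10.0, "primary": false}, "avatar": 0x00}

backward: COMPATIBLE []; forward: COMPATIBLE []; decoded: {"kind": "SMS", "extras": [], "meta": {"weight": 10.0, "primary": false}, "avatar": 0x00}


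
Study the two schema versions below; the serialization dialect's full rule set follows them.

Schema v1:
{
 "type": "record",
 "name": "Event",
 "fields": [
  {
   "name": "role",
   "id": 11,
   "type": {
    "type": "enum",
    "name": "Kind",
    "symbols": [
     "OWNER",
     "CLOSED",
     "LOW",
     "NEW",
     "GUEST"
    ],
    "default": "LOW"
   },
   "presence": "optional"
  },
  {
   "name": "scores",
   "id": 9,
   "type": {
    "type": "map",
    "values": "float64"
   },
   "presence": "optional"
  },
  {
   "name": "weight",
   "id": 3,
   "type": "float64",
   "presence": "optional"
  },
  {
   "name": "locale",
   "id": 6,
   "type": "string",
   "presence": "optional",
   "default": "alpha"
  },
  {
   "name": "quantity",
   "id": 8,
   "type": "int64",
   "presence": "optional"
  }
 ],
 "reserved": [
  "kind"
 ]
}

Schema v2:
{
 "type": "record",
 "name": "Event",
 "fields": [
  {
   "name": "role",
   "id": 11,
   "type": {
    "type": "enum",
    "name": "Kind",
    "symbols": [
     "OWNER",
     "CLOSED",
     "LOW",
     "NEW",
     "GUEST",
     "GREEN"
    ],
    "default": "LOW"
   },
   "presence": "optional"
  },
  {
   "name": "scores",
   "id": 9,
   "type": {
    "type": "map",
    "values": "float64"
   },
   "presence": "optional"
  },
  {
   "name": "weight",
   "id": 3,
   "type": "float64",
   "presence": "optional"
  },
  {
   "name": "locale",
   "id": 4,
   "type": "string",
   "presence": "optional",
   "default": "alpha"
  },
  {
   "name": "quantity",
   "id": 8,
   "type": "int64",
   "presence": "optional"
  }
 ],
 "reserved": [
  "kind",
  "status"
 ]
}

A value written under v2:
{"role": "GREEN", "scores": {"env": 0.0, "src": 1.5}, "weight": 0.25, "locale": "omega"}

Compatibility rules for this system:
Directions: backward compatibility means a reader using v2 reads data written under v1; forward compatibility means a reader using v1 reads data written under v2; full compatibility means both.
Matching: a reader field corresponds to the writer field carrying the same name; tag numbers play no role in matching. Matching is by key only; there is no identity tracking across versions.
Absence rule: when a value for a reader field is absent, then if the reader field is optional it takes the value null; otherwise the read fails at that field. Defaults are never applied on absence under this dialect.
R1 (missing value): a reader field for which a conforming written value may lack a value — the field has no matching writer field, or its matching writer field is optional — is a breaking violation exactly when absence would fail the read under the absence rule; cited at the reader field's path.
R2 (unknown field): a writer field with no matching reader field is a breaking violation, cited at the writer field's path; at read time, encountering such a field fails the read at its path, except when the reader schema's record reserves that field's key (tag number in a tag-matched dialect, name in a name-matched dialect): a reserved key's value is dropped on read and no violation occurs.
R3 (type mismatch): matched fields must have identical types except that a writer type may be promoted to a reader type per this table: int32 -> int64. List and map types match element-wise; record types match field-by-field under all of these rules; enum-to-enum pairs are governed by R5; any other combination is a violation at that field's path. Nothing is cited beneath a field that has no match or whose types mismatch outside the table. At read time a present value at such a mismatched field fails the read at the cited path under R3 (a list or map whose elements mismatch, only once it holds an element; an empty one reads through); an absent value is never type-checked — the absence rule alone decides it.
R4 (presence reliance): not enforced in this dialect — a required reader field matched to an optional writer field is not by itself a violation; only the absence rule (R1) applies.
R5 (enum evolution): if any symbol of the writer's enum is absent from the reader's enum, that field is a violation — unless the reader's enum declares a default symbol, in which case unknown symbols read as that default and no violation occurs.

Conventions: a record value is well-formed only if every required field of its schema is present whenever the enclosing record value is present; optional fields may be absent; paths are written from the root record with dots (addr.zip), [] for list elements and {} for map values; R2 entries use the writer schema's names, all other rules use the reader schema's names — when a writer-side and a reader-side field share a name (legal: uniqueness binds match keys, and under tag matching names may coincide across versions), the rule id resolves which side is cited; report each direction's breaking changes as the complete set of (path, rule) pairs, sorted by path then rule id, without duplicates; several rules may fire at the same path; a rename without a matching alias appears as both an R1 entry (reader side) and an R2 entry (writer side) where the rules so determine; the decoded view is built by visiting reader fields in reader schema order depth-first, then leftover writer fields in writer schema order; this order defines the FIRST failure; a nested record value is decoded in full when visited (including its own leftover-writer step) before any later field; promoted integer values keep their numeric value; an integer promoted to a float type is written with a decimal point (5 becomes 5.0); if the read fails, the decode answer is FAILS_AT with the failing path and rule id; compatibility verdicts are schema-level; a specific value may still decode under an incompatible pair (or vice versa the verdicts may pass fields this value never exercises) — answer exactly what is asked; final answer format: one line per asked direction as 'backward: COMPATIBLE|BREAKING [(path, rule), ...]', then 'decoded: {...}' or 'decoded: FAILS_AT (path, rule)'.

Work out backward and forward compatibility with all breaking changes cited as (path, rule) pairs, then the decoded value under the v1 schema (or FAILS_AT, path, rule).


backward: COMPATIBLE []; forward: COMPATIBLE []; decoded: {"role": "LOW", "scores": {"env": 0.0, "src": 1.5}, "weight": 0.25, "locale": "omega", "quantity": null}

the writer's type comes first in each Event pair
backward pass over Event, reader schema v2, writer schema v1:
  role <- role (Kind -> Kind, writer optional)
  scores <- scores (map<string, float64> -> map<string, float64>, writer optional)
  weight <- weight (float64 -> float64, writer optional)
  locale <- locale (string -> string, writer optional)
  quantity <- quantity (int64 -> int64, writer optional)
  => backward: COMPATIBLE
forward pass over Event, reader schema v1, writer schema v2:
  role <- role (Kind -> Kind, writer optional)
  scores <- scores (map<string, float64> -> map<string, float64>, writer optional)
  weight <- weight (float64 -> float64, writer optional)
  locale <- locale (string -> string, writer optional)
  quantity <- quantity (int64 -> int64, writer optional)
  => forward: COMPATIBLE
migrating the Event value to v1:
  role := "LOW" (symbol GREEN -> reader default)
  scores := {"env": 0.0, "src": 1.5}
  weight := 0.25
  locale := "omega"
  quantity := null (absent, optional -> null)
  => decoded: {"role": "LOW", "scores": {"env": 0.0, "src": 1.5}, "weight": 0.25, "locale": "omega", "quantity": null}
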